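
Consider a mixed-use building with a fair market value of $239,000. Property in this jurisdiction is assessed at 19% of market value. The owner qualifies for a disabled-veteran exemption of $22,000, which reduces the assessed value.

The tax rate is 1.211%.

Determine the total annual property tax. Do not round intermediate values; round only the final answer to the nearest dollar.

Assessed value = $239,000 × 0.19 = $45,410
Taxable value = $45,410 − $22,000 = $23,410
Tax = $23,410 × 0.01211 = $283.4951

$283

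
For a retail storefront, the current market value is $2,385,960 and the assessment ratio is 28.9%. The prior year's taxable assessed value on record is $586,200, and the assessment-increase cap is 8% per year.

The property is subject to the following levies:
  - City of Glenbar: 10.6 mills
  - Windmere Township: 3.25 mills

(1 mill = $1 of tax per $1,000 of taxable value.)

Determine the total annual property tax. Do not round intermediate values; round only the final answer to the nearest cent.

$8,768.38

Uncapped assessed value = $2,385,960 × 0.289 = $689,542.44
Cap limit = $586,200 × 1.08 = $633,096
Taxable assessed value = min($689,542.44, $633,096) = $633,096 (cap binds)
City of Glenbar: $633,096 × 0.0106 = $6,710.8176
Windmere Township: $633,096 × 0.00325 = $2,057.562
Total = $8,768.3796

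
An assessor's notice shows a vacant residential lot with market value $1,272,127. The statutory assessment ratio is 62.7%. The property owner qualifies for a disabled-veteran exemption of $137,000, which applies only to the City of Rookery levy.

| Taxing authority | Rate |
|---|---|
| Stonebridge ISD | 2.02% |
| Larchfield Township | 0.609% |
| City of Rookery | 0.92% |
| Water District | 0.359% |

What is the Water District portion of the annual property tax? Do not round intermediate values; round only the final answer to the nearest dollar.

$2,863

Assessed value = $1,272,127 × 0.627 = $797,623.629
Water District taxable value = $797,623.629 (exemption does not apply)
Water District levy = $797,623.629 × 0.00359 = $2,863.46882811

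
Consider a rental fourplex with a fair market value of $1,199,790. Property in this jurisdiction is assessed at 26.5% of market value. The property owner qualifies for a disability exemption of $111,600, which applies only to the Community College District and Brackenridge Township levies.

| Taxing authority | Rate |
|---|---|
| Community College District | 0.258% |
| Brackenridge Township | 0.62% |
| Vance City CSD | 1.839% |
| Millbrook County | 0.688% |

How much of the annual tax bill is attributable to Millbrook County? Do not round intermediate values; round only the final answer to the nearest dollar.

Assessed value = $1,199,790 × 0.265 = $317,944.35
Millbrook County taxable value = $317,944.35 (exemption does not apply)
Millbrook County levy = $317,944.35 × 0.00688 = $2,187.457128

$2,187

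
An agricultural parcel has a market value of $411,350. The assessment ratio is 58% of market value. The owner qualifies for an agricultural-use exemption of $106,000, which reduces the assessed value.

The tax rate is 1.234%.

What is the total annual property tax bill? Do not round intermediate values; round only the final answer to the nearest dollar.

$1,636

Assessed value = $411,350 × 0.58 = $238,583
Taxable value = $238,583 − $106,000 = $132,583
Tax = $132,583 × 0.01234 = $1,636.07422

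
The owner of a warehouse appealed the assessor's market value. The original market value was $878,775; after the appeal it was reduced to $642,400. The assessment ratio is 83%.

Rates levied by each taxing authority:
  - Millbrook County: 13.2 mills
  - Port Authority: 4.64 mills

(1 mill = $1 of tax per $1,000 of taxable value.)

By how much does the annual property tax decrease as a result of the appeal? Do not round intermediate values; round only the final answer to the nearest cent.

$3,500.05

Old assessed value = $878,775 × 0.83 = $729,383.25
New assessed value = $642,400 × 0.83 = $533,192
Combined rate = 0.0132 + 0.00464 = 0.01784
Old tax = $729,383.25 × 0.01784 = $13,012.19718
New tax = $533,192 × 0.01784 = $9,512.14528
Reduction = $13,012.19718 − $9,512.14528 = $3,500.0519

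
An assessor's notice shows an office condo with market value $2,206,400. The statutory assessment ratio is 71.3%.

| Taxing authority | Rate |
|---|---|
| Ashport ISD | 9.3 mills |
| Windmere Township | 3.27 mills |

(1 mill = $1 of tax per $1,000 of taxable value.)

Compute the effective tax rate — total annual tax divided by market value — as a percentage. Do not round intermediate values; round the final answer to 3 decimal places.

0.896%

Assessed value = $2,206,400 × 0.713 = $1,573,163.2
Ashport ISD: $1,573,163.2 × 0.0093 = $14,630.41776
Windmere Township: $1,573,163.2 × 0.00327 = $5,144.243664
Total tax = $19,774.661424
Effective rate = $19,774.661424 ÷ $2,206,400 = 0.896% of market value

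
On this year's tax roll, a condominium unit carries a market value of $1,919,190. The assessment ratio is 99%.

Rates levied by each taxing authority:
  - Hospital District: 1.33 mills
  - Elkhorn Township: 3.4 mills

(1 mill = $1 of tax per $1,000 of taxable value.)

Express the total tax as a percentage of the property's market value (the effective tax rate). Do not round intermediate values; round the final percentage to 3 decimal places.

0.468%

Assessed value = $1,919,190 × 0.99 = $1,899,998.1
Hospital District: $1,899,998.1 × 0.00133 = $2,526.997473
Elkhorn Township: $1,899,998.1 × 0.0034 = $6,459.99354
Total tax = $8,986.991013
Effective rate = $8,986.991013 ÷ $1,919,190 = 0.468% of market value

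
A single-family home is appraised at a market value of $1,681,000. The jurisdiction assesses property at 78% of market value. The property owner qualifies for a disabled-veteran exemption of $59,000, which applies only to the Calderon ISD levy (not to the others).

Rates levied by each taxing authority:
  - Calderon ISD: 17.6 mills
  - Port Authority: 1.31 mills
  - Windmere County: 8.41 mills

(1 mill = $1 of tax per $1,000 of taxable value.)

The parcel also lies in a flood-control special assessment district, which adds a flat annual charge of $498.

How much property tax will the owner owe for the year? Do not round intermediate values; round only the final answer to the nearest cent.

$35,281.04

Assessed value = $1,681,000 × 0.78 = $1,311,180
Calderon ISD: ($1,311,180 − $59,000) × 0.0176 = $1,252,180 × 0.0176 = $22,038.368
Port Authority: $1,311,180 × 0.00131 = $1,717.6458
Windmere County: $1,311,180 × 0.00841 = $11,027.0238
Levies subtotal = $34,783.0376
Total = $34,783.0376 + $498 = $35,281.0376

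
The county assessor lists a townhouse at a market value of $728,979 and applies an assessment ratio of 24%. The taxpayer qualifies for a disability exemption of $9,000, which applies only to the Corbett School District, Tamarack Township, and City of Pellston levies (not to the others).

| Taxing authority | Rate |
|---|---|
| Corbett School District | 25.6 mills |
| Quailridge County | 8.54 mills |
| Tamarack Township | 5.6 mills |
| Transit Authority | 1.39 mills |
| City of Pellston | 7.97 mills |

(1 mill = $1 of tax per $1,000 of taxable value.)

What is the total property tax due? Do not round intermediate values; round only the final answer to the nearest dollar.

$8,238

Assessed value = $728,979 × 0.24 = $174,954.96
Corbett School District: ($174,954.96 − $9,000) × 0.0256 = $165,954.96 × 0.0256 = $4,248.446976
Quailridge County: $174,954.96 × 0.00854 = $1,494.1153584
Tamarack Township: ($174,954.96 − $9,000) × 0.0056 = $165,954.96 × 0.0056 = $929.347776
Transit Authority: $174,954.96 × 0.00139 = $243.1873944
City of Pellston: ($174,954.96 − $9,000) × 0.00797 = $165,954.96 × 0.00797 = $1,322.6610312
Total = $8,237.758536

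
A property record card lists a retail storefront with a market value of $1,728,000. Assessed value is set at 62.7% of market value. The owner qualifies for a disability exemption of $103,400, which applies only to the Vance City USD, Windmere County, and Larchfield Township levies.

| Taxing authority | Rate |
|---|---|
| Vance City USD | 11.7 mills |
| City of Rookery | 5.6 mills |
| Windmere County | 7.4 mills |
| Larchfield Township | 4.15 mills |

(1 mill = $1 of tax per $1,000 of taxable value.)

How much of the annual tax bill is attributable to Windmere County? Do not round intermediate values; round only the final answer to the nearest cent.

Assessed value = $1,728,000 × 0.627 = $1,083,456
Windmere County taxable value = $1,083,456 − $103,400 = $980,056
Windmere County levy = $980,056 × 0.0074 = $7,252.4144

$7,252.41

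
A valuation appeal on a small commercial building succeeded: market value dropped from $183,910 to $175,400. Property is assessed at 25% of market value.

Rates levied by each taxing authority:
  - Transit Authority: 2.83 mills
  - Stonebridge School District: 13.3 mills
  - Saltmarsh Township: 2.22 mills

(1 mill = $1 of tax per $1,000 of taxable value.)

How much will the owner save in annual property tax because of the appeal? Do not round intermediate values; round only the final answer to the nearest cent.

$39.04

Old assessed value = $183,910 × 0.25 = $45,977.5
New assessed value = $175,400 × 0.25 = $43,850
Combined rate = 0.00283 + 0.0133 + 0.00222 = 0.01835
Old tax = $45,977.5 × 0.01835 = $843.687125
New tax = $43,850 × 0.01835 = $804.6475
Reduction = $843.687125 − $804.6475 = $39.039625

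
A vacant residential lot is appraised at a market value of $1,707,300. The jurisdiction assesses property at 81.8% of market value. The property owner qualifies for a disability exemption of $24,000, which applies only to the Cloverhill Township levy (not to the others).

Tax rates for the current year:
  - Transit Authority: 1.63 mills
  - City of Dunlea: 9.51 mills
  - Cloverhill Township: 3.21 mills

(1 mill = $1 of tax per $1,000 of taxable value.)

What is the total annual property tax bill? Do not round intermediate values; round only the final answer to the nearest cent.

Assessed value = $1,707,300 × 0.818 = $1,396,571.4
Transit Authority: $1,396,571.4 × 0.00163 = $2,276.411382
City of Dunlea: $1,396,571.4 × 0.00951 = $13,281.394014
Cloverhill Township: ($1,396,571.4 − $24,000) × 0.00321 = $1,372,571.4 × 0.00321 = $4,405.954194
Total = $19,963.75959

$19,963.76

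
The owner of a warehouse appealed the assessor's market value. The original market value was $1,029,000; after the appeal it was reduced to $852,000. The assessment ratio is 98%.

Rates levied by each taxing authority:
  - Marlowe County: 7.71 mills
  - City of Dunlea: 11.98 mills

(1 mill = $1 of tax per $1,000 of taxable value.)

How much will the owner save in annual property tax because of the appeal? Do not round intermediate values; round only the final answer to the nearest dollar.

$3,415

Old assessed value = $1,029,000 × 0.98 = $1,008,420
New assessed value = $852,000 × 0.98 = $834,960
Combined rate = 0.00771 + 0.01198 = 0.01969
Old tax = $1,008,420 × 0.01969 = $19,855.7898
New tax = $834,960 × 0.01969 = $16,440.3624
Reduction = $19,855.7898 − $16,440.3624 = $3,415.4274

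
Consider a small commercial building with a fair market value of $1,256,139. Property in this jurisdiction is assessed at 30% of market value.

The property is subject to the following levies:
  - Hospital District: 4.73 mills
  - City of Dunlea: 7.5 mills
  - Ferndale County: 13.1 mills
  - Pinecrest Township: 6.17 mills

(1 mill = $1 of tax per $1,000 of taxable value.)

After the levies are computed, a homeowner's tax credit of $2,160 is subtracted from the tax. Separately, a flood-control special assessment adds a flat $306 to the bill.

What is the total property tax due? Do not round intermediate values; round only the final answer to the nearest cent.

Assessed value = $1,256,139 × 0.3 = $376,841.7
Hospital District: $376,841.7 × 0.00473 = $1,782.461241
City of Dunlea: $376,841.7 × 0.0075 = $2,826.31275
Ferndale County: $376,841.7 × 0.0131 = $4,936.62627
Pinecrest Township: $376,841.7 × 0.00617 = $2,325.113289
Levies subtotal = $11,870.51355
After credit = $11,870.51355 − $2,160 = $9,710.51355
Total = $9,710.51355 + $306 = $10,016.51355

$10,016.51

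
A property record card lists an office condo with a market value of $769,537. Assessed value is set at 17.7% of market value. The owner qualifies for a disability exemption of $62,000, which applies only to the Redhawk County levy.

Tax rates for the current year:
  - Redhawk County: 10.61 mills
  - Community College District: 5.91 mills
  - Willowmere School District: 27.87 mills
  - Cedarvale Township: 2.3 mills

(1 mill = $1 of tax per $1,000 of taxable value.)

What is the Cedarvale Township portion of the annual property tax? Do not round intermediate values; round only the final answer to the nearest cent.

$313.28

Assessed value = $769,537 × 0.177 = $136,208.049
Cedarvale Township taxable value = $136,208.049 (exemption does not apply)
Cedarvale Township levy = $136,208.049 × 0.0023 = $313.2785127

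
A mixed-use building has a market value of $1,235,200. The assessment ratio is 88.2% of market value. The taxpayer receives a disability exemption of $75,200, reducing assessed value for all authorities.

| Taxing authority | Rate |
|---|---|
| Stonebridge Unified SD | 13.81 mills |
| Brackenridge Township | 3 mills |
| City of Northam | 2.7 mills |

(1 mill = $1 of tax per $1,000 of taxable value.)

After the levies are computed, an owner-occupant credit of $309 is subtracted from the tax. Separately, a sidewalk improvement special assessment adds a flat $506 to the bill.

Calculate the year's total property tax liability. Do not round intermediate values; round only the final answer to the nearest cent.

Assessed value = $1,235,200 × 0.882 = $1,089,446.4
Taxable value = $1,089,446.4 − $75,200 = $1,014,246.4
Stonebridge Unified SD: $1,014,246.4 × 0.01381 = $14,006.742784
Brackenridge Township: $1,014,246.4 × 0.003 = $3,042.7392
City of Northam: $1,014,246.4 × 0.0027 = $2,738.46528
Levies subtotal = $19,787.947264
After credit = $19,787.947264 − $309 = $19,478.947264
Total = $19,478.947264 + $506 = $19,984.947264

$19,984.95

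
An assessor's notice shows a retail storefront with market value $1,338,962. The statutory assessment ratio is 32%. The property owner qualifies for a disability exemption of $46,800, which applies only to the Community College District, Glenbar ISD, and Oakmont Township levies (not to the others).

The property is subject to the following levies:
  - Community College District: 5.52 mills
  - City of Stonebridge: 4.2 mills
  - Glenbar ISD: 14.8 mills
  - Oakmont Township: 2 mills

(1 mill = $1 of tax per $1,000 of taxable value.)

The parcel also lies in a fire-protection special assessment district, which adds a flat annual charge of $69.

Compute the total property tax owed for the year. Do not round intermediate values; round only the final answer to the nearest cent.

Assessed value = $1,338,962 × 0.32 = $428,467.84
Community College District: ($428,467.84 − $46,800) × 0.00552 = $381,667.84 × 0.00552 = $2,106.8064768
City of Stonebridge: $428,467.84 × 0.0042 = $1,799.564928
Glenbar ISD: ($428,467.84 − $46,800) × 0.0148 = $381,667.84 × 0.0148 = $5,648.684032
Oakmont Township: ($428,467.84 − $46,800) × 0.002 = $381,667.84 × 0.002 = $763.33568
Levies subtotal = $10,318.3911168
Total = $10,318.3911168 + $69 = $10,387.3911168

$10,387.39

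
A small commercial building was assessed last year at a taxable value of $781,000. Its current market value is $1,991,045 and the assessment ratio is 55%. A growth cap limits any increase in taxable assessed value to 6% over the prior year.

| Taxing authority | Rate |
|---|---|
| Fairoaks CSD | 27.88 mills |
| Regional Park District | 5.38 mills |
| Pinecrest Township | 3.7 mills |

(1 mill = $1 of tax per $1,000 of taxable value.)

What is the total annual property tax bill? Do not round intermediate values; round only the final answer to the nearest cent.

Uncapped assessed value = $1,991,045 × 0.55 = $1,095,074.75
Cap limit = $781,000 × 1.06 = $827,860
Taxable assessed value = min($1,095,074.75, $827,860) = $827,860 (cap binds)
Fairoaks CSD: $827,860 × 0.02788 = $23,080.7368
Regional Park District: $827,860 × 0.00538 = $4,453.8868
Pinecrest Township: $827,860 × 0.0037 = $3,063.082
Total = $30,597.7056

$30,597.71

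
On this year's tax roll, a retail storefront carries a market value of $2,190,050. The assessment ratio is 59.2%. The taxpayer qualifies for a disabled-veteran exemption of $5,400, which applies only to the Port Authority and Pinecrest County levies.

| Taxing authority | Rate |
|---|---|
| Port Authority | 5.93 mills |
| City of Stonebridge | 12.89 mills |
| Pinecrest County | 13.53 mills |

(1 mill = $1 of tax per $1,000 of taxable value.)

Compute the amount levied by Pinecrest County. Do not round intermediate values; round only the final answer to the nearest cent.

$17,468.71

Assessed value = $2,190,050 × 0.592 = $1,296,509.6
Pinecrest County taxable value = $1,296,509.6 − $5,400 = $1,291,109.6
Pinecrest County levy = $1,291,109.6 × 0.01353 = $17,468.712888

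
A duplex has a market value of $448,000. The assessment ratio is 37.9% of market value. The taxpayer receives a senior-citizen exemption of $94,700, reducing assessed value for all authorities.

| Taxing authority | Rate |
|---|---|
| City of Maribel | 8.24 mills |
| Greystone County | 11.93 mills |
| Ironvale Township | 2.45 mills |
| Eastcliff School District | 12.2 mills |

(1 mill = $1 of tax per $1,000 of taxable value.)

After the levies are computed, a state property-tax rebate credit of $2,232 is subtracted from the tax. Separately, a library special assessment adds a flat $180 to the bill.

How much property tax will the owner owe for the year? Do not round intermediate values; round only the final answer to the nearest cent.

Assessed value = $448,000 × 0.379 = $169,792
Taxable value = $169,792 − $94,700 = $75,092
City of Maribel: $75,092 × 0.00824 = $618.75808
Greystone County: $75,092 × 0.01193 = $895.84756
Ironvale Township: $75,092 × 0.00245 = $183.9754
Eastcliff School District: $75,092 × 0.0122 = $916.1224
Levies subtotal = $2,614.70344
After credit = $2,614.70344 − $2,232 = $382.70344
Total = $382.70344 + $180 = $562.70344

$562.70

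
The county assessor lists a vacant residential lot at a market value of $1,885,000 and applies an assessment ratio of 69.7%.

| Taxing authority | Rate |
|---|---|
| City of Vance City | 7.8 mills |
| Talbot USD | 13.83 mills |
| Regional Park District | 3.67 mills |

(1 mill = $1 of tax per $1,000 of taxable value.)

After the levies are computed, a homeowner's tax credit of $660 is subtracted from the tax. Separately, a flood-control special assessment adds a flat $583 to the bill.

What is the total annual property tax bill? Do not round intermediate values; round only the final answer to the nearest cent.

$33,163.28

Assessed value = $1,885,000 × 0.697 = $1,313,845
City of Vance City: $1,313,845 × 0.0078 = $10,247.991
Talbot USD: $1,313,845 × 0.01383 = $18,170.47635
Regional Park District: $1,313,845 × 0.00367 = $4,821.81115
Levies subtotal = $33,240.2785
After credit = $33,240.2785 − $660 = $32,580.2785
Total = $32,580.2785 + $583 = $33,163.2785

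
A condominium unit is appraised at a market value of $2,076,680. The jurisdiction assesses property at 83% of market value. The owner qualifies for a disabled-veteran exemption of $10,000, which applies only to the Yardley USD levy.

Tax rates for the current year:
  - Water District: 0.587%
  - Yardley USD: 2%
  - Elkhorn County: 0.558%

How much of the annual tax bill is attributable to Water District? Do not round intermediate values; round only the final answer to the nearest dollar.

Assessed value = $2,076,680 × 0.83 = $1,723,644.4
Water District taxable value = $1,723,644.4 (exemption does not apply)
Water District levy = $1,723,644.4 × 0.00587 = $10,117.792628

$10,118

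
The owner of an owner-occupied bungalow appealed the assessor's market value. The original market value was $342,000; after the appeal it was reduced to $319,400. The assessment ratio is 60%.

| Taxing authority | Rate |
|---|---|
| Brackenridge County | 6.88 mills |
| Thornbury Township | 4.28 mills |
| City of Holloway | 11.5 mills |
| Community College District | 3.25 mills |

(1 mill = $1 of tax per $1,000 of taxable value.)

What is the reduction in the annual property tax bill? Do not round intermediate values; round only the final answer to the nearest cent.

Old assessed value = $342,000 × 0.6 = $205,200
New assessed value = $319,400 × 0.6 = $191,640
Combined rate = 0.00688 + 0.00428 + 0.0115 + 0.00325 = 0.02591
Old tax = $205,200 × 0.02591 = $5,316.732
New tax = $191,640 × 0.02591 = $4,965.3924
Reduction = $5,316.732 − $4,965.3924 = $351.3396

$351.34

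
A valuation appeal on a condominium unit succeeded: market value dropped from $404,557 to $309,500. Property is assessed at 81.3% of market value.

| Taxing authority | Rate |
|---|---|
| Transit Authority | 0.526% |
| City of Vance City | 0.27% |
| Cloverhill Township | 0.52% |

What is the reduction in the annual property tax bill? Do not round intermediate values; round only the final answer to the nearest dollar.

Old assessed value = $404,557 × 0.813 = $328,904.841
New assessed value = $309,500 × 0.813 = $251,623.5
Combined rate = 0.00526 + 0.0027 + 0.0052 = 0.01316
Old tax = $328,904.841 × 0.01316 = $4,328.38770756
New tax = $251,623.5 × 0.01316 = $3,311.36526
Reduction = $4,328.38770756 − $3,311.36526 = $1,017.02244756

$1,017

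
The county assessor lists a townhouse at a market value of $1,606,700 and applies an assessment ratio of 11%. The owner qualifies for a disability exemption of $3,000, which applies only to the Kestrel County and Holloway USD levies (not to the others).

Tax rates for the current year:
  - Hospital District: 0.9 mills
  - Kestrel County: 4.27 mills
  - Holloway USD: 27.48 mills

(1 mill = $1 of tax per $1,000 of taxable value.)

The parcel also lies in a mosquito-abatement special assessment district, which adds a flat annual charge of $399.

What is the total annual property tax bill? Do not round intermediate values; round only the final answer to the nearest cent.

$6,074.21

Assessed value = $1,606,700 × 0.11 = $176,737
Hospital District: $176,737 × 0.0009 = $159.0633
Kestrel County: ($176,737 − $3,000) × 0.00427 = $173,737 × 0.00427 = $741.85699
Holloway USD: ($176,737 − $3,000) × 0.02748 = $173,737 × 0.02748 = $4,774.29276
Levies subtotal = $5,675.21305
Total = $5,675.21305 + $399 = $6,074.21305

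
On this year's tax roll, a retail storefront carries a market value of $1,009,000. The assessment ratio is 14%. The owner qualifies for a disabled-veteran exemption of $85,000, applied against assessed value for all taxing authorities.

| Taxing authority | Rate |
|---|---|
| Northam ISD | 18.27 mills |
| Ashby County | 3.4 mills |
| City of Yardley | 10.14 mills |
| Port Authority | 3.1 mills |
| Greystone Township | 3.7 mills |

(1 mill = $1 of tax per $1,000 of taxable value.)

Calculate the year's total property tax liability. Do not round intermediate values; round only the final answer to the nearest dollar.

Assessed value = $1,009,000 × 0.14 = $141,260
Taxable value = $141,260 − $85,000 = $56,260
Northam ISD: $56,260 × 0.01827 = $1,027.8702
Ashby County: $56,260 × 0.0034 = $191.284
City of Yardley: $56,260 × 0.01014 = $570.4764
Port Authority: $56,260 × 0.0031 = $174.406
Greystone Township: $56,260 × 0.0037 = $208.162
Total = $1,027.8702 + $191.284 + $570.4764 + $174.406 + $208.162 = $2,172.1986

$2,172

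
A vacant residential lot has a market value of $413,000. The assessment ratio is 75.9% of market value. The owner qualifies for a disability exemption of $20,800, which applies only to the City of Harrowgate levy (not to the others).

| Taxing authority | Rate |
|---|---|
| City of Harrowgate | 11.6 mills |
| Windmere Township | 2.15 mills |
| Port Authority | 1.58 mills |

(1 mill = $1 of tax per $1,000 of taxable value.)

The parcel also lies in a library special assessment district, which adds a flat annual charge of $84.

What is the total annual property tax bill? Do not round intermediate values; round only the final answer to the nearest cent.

$4,648.17

Assessed value = $413,000 × 0.759 = $313,467
City of Harrowgate: ($313,467 − $20,800) × 0.0116 = $292,667 × 0.0116 = $3,394.9372
Windmere Township: $313,467 × 0.00215 = $673.95405
Port Authority: $313,467 × 0.00158 = $495.27786
Levies subtotal = $4,564.16911
Total = $4,564.16911 + $84 = $4,648.16911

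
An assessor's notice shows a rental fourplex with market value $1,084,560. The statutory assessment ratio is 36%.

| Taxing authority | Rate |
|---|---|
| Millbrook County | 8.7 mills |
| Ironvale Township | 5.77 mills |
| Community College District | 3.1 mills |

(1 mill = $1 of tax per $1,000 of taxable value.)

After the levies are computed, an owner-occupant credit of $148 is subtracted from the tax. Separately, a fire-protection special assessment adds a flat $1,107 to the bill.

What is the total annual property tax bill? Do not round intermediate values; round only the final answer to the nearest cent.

Assessed value = $1,084,560 × 0.36 = $390,441.6
Millbrook County: $390,441.6 × 0.0087 = $3,396.84192
Ironvale Township: $390,441.6 × 0.00577 = $2,252.848032
Community College District: $390,441.6 × 0.0031 = $1,210.36896
Levies subtotal = $6,860.058912
After credit = $6,860.058912 − $148 = $6,712.058912
Total = $6,712.058912 + $1,107 = $7,819.058912

$7,819.06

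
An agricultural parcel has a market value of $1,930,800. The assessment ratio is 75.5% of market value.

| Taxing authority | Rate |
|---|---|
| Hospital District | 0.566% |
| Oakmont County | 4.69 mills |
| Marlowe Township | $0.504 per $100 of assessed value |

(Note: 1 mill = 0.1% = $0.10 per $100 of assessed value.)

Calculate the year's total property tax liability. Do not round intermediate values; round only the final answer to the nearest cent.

$22,434.83

Assessed value = $1,930,800 × 0.755 = $1,457,754
Hospital District: $1,457,754 × 0.00566 = $8,250.88764
Oakmont County: $1,457,754 × 0.00469 = $6,836.86626
Marlowe Township: $1,457,754 × 0.00504 = $7,347.08016
Total = $22,434.83406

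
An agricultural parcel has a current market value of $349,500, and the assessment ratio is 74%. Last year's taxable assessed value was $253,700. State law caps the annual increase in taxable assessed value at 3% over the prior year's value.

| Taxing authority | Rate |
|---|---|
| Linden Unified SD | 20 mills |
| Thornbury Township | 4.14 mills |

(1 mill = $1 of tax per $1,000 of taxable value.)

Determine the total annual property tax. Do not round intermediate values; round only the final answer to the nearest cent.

Uncapped assessed value = $349,500 × 0.74 = $258,630
Cap limit = $253,700 × 1.03 = $261,311
Taxable assessed value = min($258,630, $261,311) = $258,630 (cap does not bind)
Linden Unified SD: $258,630 × 0.02 = $5,172.6
Thornbury Township: $258,630 × 0.00414 = $1,070.7282
Total = $6,243.3282

$6,243.33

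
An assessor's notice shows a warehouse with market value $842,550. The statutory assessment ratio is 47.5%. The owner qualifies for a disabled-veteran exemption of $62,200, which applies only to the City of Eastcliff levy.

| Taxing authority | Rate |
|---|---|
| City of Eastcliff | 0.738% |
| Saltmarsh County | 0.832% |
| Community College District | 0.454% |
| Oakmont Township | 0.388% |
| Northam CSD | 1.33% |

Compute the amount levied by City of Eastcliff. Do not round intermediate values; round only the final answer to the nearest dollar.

Assessed value = $842,550 × 0.475 = $400,211.25
City of Eastcliff taxable value = $400,211.25 − $62,200 = $338,011.25
City of Eastcliff levy = $338,011.25 × 0.00738 = $2,494.523025

$2,495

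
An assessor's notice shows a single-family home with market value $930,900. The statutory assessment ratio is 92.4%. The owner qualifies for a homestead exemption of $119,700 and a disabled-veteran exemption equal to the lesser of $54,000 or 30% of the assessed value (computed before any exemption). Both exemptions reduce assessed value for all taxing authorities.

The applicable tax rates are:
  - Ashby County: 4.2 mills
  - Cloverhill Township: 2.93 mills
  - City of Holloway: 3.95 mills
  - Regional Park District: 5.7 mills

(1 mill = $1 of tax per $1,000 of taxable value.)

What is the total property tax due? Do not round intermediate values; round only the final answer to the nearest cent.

Assessed value = $930,900 × 0.924 = $860,151.6
Disabled-veteran exemption = min($54,000, 30% × $860,151.6) = min($54,000, $258,045.48) = $54,000 (dollar cap binds)
Taxable value = $860,151.6 − $119,700 − $54,000 = $686,451.6
Ashby County: $686,451.6 × 0.0042 = $2,883.09672
Cloverhill Township: $686,451.6 × 0.00293 = $2,011.303188
City of Holloway: $686,451.6 × 0.00395 = $2,711.48382
Regional Park District: $686,451.6 × 0.0057 = $3,912.77412
Total = $11,518.657848

$11,518.66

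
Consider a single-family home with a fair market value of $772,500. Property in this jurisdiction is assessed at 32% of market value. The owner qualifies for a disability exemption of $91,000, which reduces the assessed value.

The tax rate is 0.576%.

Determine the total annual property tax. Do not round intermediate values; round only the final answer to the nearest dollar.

$900

Assessed value = $772,500 × 0.32 = $247,200
Taxable value = $247,200 − $91,000 = $156,200
Tax = $156,200 × 0.00576 = $899.712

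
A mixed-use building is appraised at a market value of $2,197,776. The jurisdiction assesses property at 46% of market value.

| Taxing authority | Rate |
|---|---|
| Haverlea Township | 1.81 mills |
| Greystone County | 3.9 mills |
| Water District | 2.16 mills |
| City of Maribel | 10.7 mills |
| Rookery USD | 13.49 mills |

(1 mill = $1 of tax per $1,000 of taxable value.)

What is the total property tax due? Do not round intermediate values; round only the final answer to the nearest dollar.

$32,412

Assessed value = $2,197,776 × 0.46 = $1,010,976.96
Haverlea Township: $1,010,976.96 × 0.00181 = $1,829.8682976
Greystone County: $1,010,976.96 × 0.0039 = $3,942.810144
Water District: $1,010,976.96 × 0.00216 = $2,183.7102336
City of Maribel: $1,010,976.96 × 0.0107 = $10,817.453472
Rookery USD: $1,010,976.96 × 0.01349 = $13,638.0791904
Total = $1,829.8682976 + $3,942.810144 + $2,183.7102336 + $10,817.453472 + $13,638.0791904 = $32,411.9213376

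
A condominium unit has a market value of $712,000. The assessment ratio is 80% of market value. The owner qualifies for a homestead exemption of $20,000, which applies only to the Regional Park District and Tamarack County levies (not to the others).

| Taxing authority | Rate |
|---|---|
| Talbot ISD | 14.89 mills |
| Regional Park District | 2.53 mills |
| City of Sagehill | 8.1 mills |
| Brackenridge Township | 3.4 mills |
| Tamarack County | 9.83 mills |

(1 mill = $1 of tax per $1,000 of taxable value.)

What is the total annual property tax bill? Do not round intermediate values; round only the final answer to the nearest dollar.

$21,825

Assessed value = $712,000 × 0.8 = $569,600
Talbot ISD: $569,600 × 0.01489 = $8,481.344
Regional Park District: ($569,600 − $20,000) × 0.00253 = $549,600 × 0.00253 = $1,390.488
City of Sagehill: $569,600 × 0.0081 = $4,613.76
Brackenridge Township: $569,600 × 0.0034 = $1,936.64
Tamarack County: ($569,600 − $20,000) × 0.00983 = $549,600 × 0.00983 = $5,402.568
Total = $21,824.8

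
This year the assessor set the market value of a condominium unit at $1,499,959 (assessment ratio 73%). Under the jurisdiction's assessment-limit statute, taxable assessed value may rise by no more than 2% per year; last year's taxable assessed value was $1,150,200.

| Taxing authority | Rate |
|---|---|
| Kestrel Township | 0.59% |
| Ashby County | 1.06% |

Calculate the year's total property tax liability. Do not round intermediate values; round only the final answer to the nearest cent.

Uncapped assessed value = $1,499,959 × 0.73 = $1,094,970.07
Cap limit = $1,150,200 × 1.02 = $1,173,204
Taxable assessed value = min($1,094,970.07, $1,173,204) = $1,094,970.07 (cap does not bind)
Kestrel Township: $1,094,970.07 × 0.0059 = $6,460.323413
Ashby County: $1,094,970.07 × 0.0106 = $11,606.682742
Total = $18,067.006155

$18,067.01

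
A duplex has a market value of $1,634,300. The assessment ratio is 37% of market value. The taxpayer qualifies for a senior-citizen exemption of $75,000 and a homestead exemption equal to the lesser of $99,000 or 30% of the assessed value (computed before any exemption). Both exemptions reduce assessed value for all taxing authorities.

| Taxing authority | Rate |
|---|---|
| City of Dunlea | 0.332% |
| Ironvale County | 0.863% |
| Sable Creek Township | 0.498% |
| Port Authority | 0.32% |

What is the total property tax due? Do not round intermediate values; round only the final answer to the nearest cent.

$8,669.81

Assessed value = $1,634,300 × 0.37 = $604,691
Homestead exemption = min($99,000, 30% × $604,691) = min($99,000, $181,407.3) = $99,000 (dollar cap binds)
Taxable value = $604,691 − $75,000 − $99,000 = $430,691
City of Dunlea: $430,691 × 0.00332 = $1,429.89412
Ironvale County: $430,691 × 0.00863 = $3,716.86333
Sable Creek Township: $430,691 × 0.00498 = $2,144.84118
Port Authority: $430,691 × 0.0032 = $1,378.2112
Total = $8,669.80983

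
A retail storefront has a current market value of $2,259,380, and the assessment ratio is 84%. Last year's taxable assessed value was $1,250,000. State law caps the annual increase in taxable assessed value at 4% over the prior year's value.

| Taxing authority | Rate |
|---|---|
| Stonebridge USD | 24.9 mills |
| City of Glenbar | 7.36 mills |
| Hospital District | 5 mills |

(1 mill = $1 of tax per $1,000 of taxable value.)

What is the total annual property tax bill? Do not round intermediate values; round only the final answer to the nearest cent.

$48,438.00

Uncapped assessed value = $2,259,380 × 0.84 = $1,897,879.2
Cap limit = $1,250,000 × 1.04 = $1,300,000
Taxable assessed value = min($1,897,879.2, $1,300,000) = $1,300,000 (cap binds)
Stonebridge USD: $1,300,000 × 0.0249 = $32,370
City of Glenbar: $1,300,000 × 0.00736 = $9,568
Hospital District: $1,300,000 × 0.005 = $6,500
Total = $48,438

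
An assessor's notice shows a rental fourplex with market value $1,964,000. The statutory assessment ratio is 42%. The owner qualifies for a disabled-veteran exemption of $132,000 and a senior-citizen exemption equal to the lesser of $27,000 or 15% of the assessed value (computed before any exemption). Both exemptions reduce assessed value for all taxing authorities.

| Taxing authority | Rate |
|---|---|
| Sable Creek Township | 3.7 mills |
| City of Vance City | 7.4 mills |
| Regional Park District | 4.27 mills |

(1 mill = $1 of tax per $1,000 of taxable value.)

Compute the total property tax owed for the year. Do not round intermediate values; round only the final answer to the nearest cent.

Assessed value = $1,964,000 × 0.42 = $824,880
Senior-citizen exemption = min($27,000, 15% × $824,880) = min($27,000, $123,732) = $27,000 (dollar cap binds)
Taxable value = $824,880 − $132,000 − $27,000 = $665,880
Sable Creek Township: $665,880 × 0.0037 = $2,463.756
City of Vance City: $665,880 × 0.0074 = $4,927.512
Regional Park District: $665,880 × 0.00427 = $2,843.3076
Total = $10,234.5756

$10,234.58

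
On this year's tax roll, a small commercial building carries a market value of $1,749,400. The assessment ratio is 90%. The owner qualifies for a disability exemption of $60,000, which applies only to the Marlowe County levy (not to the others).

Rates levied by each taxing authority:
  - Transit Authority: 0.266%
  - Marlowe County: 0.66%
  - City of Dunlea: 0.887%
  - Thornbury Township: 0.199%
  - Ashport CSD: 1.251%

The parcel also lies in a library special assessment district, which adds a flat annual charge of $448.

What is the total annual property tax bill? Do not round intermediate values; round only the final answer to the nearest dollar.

Assessed value = $1,749,400 × 0.9 = $1,574,460
Transit Authority: $1,574,460 × 0.00266 = $4,188.0636
Marlowe County: ($1,574,460 − $60,000) × 0.0066 = $1,514,460 × 0.0066 = $9,995.436
City of Dunlea: $1,574,460 × 0.00887 = $13,965.4602
Thornbury Township: $1,574,460 × 0.00199 = $3,133.1754
Ashport CSD: $1,574,460 × 0.01251 = $19,696.4946
Levies subtotal = $50,978.6298
Total = $50,978.6298 + $448 = $51,426.6298

$51,427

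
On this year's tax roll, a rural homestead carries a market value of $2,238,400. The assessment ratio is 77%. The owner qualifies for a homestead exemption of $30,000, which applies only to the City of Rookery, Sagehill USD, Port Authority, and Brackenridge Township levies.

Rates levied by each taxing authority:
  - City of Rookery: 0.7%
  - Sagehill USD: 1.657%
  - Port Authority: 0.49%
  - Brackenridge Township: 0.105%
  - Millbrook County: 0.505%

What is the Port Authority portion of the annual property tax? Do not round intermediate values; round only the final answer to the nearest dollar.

Assessed value = $2,238,400 × 0.77 = $1,723,568
Port Authority taxable value = $1,723,568 − $30,000 = $1,693,568
Port Authority levy = $1,693,568 × 0.0049 = $8,298.4832

$8,298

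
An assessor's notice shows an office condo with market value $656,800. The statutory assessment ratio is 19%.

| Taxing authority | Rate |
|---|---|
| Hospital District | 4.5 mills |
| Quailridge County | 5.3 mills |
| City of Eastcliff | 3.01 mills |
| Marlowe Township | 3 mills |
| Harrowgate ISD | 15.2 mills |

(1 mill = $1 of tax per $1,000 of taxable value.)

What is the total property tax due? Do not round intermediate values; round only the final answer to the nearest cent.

$3,869.80

Assessed value = $656,800 × 0.19 = $124,792
Hospital District: $124,792 × 0.0045 = $561.564
Quailridge County: $124,792 × 0.0053 = $661.3976
City of Eastcliff: $124,792 × 0.00301 = $375.62392
Marlowe Township: $124,792 × 0.003 = $374.376
Harrowgate ISD: $124,792 × 0.0152 = $1,896.8384
Total = $561.564 + $661.3976 + $375.62392 + $374.376 + $1,896.8384 = $3,869.79992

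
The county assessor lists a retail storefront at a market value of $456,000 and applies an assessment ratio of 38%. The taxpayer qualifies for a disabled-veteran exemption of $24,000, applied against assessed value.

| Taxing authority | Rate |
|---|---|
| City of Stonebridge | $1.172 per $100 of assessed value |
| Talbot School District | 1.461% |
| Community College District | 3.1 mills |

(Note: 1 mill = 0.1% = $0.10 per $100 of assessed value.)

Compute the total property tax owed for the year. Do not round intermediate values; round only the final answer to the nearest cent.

$4,393.31

Assessed value = $456,000 × 0.38 = $173,280
Taxable value = $173,280 − $24,000 = $149,280
City of Stonebridge: $149,280 × 0.01172 = $1,749.5616
Talbot School District: $149,280 × 0.01461 = $2,180.9808
Community College District: $149,280 × 0.0031 = $462.768
Total = $4,393.3104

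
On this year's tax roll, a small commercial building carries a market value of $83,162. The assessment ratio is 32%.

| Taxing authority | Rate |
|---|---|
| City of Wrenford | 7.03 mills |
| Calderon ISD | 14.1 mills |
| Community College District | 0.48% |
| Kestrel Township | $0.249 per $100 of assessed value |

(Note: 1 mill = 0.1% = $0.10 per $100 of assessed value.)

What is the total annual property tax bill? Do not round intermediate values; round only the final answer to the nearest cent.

Assessed value = $83,162 × 0.32 = $26,611.84
City of Wrenford: $26,611.84 × 0.00703 = $187.0812352
Calderon ISD: $26,611.84 × 0.0141 = $375.226944
Community College District: $26,611.84 × 0.0048 = $127.736832
Kestrel Township: $26,611.84 × 0.00249 = $66.2634816
Total = $756.3084928

$756.31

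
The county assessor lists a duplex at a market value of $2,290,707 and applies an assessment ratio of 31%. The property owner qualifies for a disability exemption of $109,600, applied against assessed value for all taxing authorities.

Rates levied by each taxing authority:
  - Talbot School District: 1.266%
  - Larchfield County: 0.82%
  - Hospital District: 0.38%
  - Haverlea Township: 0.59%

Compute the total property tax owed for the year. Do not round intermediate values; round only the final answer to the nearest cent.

Assessed value = $2,290,707 × 0.31 = $710,119.17
Taxable value = $710,119.17 − $109,600 = $600,519.17
Talbot School District: $600,519.17 × 0.01266 = $7,602.5726922
Larchfield County: $600,519.17 × 0.0082 = $4,924.257194
Hospital District: $600,519.17 × 0.0038 = $2,281.972846
Haverlea Township: $600,519.17 × 0.0059 = $3,543.063103
Total = $7,602.5726922 + $4,924.257194 + $2,281.972846 + $3,543.063103 = $18,351.8658352

$18,351.87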